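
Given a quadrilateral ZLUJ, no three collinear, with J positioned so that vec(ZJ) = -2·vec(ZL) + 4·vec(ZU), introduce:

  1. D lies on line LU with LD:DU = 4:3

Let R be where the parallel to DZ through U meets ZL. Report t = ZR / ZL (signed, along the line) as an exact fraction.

t = -3/4

Assign Z = (0, 0), L = (1, 0), U = (0, 1), J = (-2, 4) — the answer is frame-independent, so this choice is without loss of generality.
1. D lies on line LU with LD:DU = 4:3 ⇒ D = (3/7, 4/7)
through U parallel to DZ: direction (-3/7, -4/7); meets ZL at R = (-3/4, 0)
R = Z + t·(L−Z) with t = -3/4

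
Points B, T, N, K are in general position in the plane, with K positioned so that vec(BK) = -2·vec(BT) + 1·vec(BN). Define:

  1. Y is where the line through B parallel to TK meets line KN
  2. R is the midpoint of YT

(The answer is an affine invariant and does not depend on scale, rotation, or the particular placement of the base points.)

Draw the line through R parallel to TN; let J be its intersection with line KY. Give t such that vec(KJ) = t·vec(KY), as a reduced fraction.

Set B = (0, 0), T = (1, 0), N = (0, 1), K = (-2, 1); any affine frame gives the same invariant.
1. Y is where the line through B parallel to TK meets line KN ⇒ Y = (-3, 1)
2. R is the midpoint of YT ⇒ R = (-1, 1/2)
through R parallel to TN: direction (-1, 1); meets KY at J = (-3/2, 1)
J = K + t·(Y−K) with t = -1/2

t = -1/2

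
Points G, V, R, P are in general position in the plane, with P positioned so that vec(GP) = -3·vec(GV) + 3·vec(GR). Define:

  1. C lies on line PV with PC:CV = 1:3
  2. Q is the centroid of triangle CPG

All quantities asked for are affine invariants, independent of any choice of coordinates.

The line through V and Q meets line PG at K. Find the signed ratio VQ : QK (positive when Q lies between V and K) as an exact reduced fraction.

VQ:QK = 11

Assign G = (0, 0), V = (1, 0), R = (0, 1), P = (-3, 3) — the answer is frame-independent, so this choice is without loss of generality.
1. C lies on line PV with PC:CV = 1:3 ⇒ C = (-2, 9/4)
2. Q is the centroid of triangle CPG ⇒ Q = (-5/3, 7/4)
line VQ meets PG at K = (-21/11, 21/11)
Q = V + t·(K−V) with t = 11/12, so VQ:QK = 11/12:1/12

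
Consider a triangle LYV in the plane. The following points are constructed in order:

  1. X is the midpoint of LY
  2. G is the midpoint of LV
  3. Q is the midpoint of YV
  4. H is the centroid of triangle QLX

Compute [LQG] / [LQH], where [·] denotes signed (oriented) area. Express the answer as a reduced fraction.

[LQG]:[LQH] = -3

Set L = (0, 0), Y = (1, 0), V = (0, 1); any affine frame gives the same invariant.
1. X is the midpoint of LY ⇒ X = (1/2, 0)
2. G is the midpoint of LV ⇒ G = (0, 1/2)
3. Q is the midpoint of YV ⇒ Q = (1/2, 1/2)
4. H is the centroid of triangle QLX ⇒ H = (1/3, 1/6)
2·[LQG] = 1/4, 2·[LQH] = -1/12
[LQG]:[LQH] = 1/4:-1/12 = -3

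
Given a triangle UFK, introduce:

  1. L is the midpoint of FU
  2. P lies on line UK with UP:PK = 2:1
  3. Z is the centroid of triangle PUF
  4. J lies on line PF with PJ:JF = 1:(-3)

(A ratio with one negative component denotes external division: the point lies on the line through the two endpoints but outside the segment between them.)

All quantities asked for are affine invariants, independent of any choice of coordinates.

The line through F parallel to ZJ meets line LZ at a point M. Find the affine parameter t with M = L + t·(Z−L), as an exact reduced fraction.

t = 7

Assign U = (0, 0), F = (1, 0), K = (0, 1) — the answer is frame-independent, so this choice is without loss of generality.
1. L is the midpoint of FU ⇒ L = (1/2, 0)
2. P lies on line UK with UP:PK = 2:1 ⇒ P = (0, 2/3)
3. Z is the centroid of triangle PUF ⇒ Z = (1/3, 2/9)
4. J lies on line PF with PJ:JF = 1:(-3) ⇒ J = (-1/2, 1)
through F parallel to ZJ: direction (-5/6, 7/9); meets LZ at M = (-2/3, 14/9)
M = L + t·(Z−L) with t = 7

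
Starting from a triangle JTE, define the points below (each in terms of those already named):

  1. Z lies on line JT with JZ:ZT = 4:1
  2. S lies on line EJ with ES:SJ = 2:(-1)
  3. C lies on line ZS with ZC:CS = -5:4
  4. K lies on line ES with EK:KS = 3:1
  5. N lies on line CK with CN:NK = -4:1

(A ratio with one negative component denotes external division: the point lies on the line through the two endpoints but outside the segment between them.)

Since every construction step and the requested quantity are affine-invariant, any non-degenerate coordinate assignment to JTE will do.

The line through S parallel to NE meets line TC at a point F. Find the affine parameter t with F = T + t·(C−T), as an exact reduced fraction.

t = 1/5

Work in coordinates with J = (0, 0), T = (1, 0), E = (0, 1).
1. Z lies on line JT with JZ:ZT = 4:1 ⇒ Z = (4/5, 0)
2. S lies on line EJ with ES:SJ = 2:(-1) ⇒ S = (0, -1)
3. C lies on line ZS with ZC:CS = -5:4 ⇒ C = (-16/5, -5)
4. K lies on line ES with EK:KS = 3:1 ⇒ K = (0, -1/2)
5. N lies on line CK with CN:NK = -4:1 ⇒ N = (16/15, 1)
through S parallel to NE: direction (-16/15, 0); meets TC at F = (4/25, -1)
F = T + t·(C−T) with t = 1/5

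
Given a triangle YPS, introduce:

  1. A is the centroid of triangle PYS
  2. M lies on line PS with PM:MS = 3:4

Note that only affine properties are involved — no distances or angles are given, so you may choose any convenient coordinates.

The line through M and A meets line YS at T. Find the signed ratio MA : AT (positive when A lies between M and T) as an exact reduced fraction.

MA:AT = 5/7

Work in coordinates with Y = (0, 0), P = (1, 0), S = (0, 1).
1. A is the centroid of triangle PYS ⇒ A = (1/3, 1/3)
2. M lies on line PS with PM:MS = 3:4 ⇒ M = (4/7, 3/7)
line MA meets YS at T = (0, 1/5)
A = M + t·(T−M) with t = 5/12, so MA:AT = 5/12:7/12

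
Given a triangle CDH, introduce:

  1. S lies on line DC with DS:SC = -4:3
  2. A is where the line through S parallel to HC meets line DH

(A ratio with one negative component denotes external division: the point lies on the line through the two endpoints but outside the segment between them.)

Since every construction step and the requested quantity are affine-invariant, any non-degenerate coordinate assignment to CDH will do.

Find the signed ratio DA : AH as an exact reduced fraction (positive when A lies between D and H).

Set C = (0, 0), D = (1, 0), H = (0, 1); any affine frame gives the same invariant.
1. S lies on line DC with DS:SC = -4:3 ⇒ S = (-3, 0)
2. A is where the line through S parallel to HC meets line DH ⇒ A = (-3, 4)
A = D + t·(H−D) with t = 4, so DA:AH = t:(1−t) = 4:-3

DA:AH = -4/3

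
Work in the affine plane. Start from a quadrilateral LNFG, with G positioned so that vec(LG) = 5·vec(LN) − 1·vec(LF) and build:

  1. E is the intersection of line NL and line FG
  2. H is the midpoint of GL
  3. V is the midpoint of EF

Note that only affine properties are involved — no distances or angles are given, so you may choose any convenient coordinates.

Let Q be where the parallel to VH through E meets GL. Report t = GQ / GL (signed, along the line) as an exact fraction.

t = 1/3

Choose coordinates L = (0, 0), N = (1, 0), F = (0, 1), G = (5, -1).
1. E is the intersection of line NL and line FG ⇒ E = (5/2, 0)
2. H is the midpoint of GL ⇒ H = (5/2, -1/2)
3. V is the midpoint of EF ⇒ V = (5/4, 1/2)
through E parallel to VH: direction (5/4, -1); meets GL at Q = (10/3, -2/3)
Q = G + t·(L−G) with t = 1/3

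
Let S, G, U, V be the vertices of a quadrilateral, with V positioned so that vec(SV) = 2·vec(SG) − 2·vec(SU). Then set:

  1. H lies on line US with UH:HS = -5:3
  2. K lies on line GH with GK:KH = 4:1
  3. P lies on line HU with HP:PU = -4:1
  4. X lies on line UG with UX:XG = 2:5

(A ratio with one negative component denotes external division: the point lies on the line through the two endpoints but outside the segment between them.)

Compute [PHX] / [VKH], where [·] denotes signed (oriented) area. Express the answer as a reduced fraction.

Set S = (0, 0), G = (1, 0), U = (0, 1), V = (2, -2); any affine frame gives the same invariant.
1. H lies on line US with UH:HS = -5:3 ⇒ H = (0, -3/2)
2. K lies on line GH with GK:KH = 4:1 ⇒ K = (1/5, -6/5)
3. P lies on line HU with HP:PU = -4:1 ⇒ P = (0, 11/6)
4. X lies on line UG with UX:XG = 2:5 ⇒ X = (2/7, 5/7)
2·[PHX] = 20/21, 2·[VKH] = 7/10
[PHX]:[VKH] = 20/21:7/10 = 200/147

[PHX]:[VKH] = 200/147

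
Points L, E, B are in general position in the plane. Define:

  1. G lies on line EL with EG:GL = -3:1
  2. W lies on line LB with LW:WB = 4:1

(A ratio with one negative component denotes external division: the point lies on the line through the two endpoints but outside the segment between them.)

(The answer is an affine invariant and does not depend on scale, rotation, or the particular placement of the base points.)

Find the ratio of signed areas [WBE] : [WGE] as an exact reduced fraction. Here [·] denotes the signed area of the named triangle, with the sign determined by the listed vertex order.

Assign L = (0, 0), E = (1, 0), B = (0, 1) — the answer is frame-independent, so this choice is without loss of generality.
1. G lies on line EL with EG:GL = -3:1 ⇒ G = (-1/2, 0)
2. W lies on line LB with LW:WB = 4:1 ⇒ W = (0, 4/5)
2·[WBE] = -1/5, 2·[WGE] = 6/5
[WBE]:[WGE] = -1/5:6/5 = -1/6

[WBE]:[WGE] = -1/6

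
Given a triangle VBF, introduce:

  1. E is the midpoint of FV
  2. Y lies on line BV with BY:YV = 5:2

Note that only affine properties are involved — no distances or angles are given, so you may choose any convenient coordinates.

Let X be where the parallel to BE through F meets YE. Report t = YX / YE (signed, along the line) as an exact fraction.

Assign V = (0, 0), B = (1, 0), F = (0, 1) — the answer is frame-independent, so this choice is without loss of generality.
1. E is the midpoint of FV ⇒ E = (0, 1/2)
2. Y lies on line BV with BY:YV = 5:2 ⇒ Y = (2/7, 0)
through F parallel to BE: direction (-1, 1/2); meets YE at X = (-2/5, 6/5)
X = Y + t·(E−Y) with t = 12/5

t = 12/5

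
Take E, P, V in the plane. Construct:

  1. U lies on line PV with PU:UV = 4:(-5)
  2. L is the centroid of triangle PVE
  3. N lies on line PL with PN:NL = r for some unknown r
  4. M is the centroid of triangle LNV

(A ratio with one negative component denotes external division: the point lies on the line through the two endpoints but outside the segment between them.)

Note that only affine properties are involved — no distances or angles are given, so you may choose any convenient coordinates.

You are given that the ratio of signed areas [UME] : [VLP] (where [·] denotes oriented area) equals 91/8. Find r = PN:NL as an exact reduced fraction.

Choose coordinates E = (0, 0), P = (1, 0), V = (0, 1).
1. U lies on line PV with PU:UV = 4:(-5) ⇒ U = (5, -4)
2. L is the centroid of triangle PVE ⇒ L = (1/3, 1/3)
3. With PN:NL = r, write λ = r/(r+1) so N = P + λ·(L−P); N is affine-linear in λ
4. M is the centroid of triangle LNV ⇒ M is an affine combination of earlier points and hence also affine-linear in λ
Every point depending on N is an affine combination of N and λ-independent points, so each such coordinate is linear in λ; the λ² term in each signed area is a multiple of (L−P)×(L−P) = 0, so 2·[UME] and 2·[VLP] are each linear in λ. Evaluating at λ=0 and λ=1:
  2·[UME] = -1/3·λ + 4,   2·[VLP] = 1/3
So [UME]:[VLP] = (-1/3·λ + 4) / (1/3). Setting this equal to 91/8:
  -1/3·λ + 4 = 91/8·(1/3)  ⇒  λ = 5/8
Then r = λ/(1−λ) = (5/8)/(3/8) = 5/3. Check: with r = 5/3, N = (7/12, 5/24) and [UME]:[VLP] = 91/8 as required.

r = 5/3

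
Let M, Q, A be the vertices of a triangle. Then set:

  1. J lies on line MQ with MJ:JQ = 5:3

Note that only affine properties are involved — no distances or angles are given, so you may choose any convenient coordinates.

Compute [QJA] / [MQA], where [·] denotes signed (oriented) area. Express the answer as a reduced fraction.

[QJA]:[MQA] = -3/8

Choose coordinates M = (0, 0), Q = (1, 0), A = (0, 1).
1. J lies on line MQ with MJ:JQ = 5:3 ⇒ J = (5/8, 0)
2·[QJA] = -3/8, 2·[MQA] = 1
[QJA]:[MQA] = -3/8:1 = -3/8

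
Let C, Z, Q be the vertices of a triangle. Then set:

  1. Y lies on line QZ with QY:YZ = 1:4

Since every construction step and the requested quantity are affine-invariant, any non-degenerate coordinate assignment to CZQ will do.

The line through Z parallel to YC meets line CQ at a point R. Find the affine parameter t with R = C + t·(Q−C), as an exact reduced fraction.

t = -4

Work in coordinates with C = (0, 0), Z = (1, 0), Q = (0, 1).
1. Y lies on line QZ with QY:YZ = 1:4 ⇒ Y = (1/5, 4/5)
through Z parallel to YC: direction (-1/5, -4/5); meets CQ at R = (0, -4)
R = C + t·(Q−C) with t = -4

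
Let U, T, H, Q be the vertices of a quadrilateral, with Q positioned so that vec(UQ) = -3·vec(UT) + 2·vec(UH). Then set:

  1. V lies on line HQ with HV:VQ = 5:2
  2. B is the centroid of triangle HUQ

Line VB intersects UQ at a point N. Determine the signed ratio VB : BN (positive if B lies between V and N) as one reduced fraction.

Assign U = (0, 0), T = (1, 0), H = (0, 1), Q = (-3, 2) — the answer is frame-independent, so this choice is without loss of generality.
1. V lies on line HQ with HV:VQ = 5:2 ⇒ V = (-15/7, 12/7)
2. B is the centroid of triangle HUQ ⇒ B = (-1, 1)
line VB meets UQ at N = (-9, 6)
B = V + t·(N−V) with t = -1/6, so VB:BN = -1/6:7/6

VB:BN = -1/7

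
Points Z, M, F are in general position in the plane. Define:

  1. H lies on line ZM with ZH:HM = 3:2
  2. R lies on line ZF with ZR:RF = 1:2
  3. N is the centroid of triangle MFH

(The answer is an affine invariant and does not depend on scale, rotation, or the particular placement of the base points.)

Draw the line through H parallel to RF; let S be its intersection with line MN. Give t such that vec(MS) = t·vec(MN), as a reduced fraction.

t = 6/7

Assign Z = (0, 0), M = (1, 0), F = (0, 1) — the answer is frame-independent, so this choice is without loss of generality.
1. H lies on line ZM with ZH:HM = 3:2 ⇒ H = (3/5, 0)
2. R lies on line ZF with ZR:RF = 1:2 ⇒ R = (0, 1/3)
3. N is the centroid of triangle MFH ⇒ N = (8/15, 1/3)
through H parallel to RF: direction (0, 2/3); meets MN at S = (3/5, 2/7)
S = M + t·(N−M) with t = 6/7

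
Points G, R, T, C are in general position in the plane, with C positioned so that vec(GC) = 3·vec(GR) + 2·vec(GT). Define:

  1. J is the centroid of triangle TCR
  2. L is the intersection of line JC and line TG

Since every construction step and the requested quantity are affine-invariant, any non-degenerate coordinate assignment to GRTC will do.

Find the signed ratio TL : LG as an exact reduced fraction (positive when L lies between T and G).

TL:LG = 4

Set G = (0, 0), R = (1, 0), T = (0, 1), C = (3, 2); any affine frame gives the same invariant.
1. J is the centroid of triangle TCR ⇒ J = (4/3, 1)
2. L is the intersection of line JC and line TG ⇒ L = (0, 1/5)
L = T + t·(G−T) with t = 4/5, so TL:LG = t:(1−t) = 4/5:1/5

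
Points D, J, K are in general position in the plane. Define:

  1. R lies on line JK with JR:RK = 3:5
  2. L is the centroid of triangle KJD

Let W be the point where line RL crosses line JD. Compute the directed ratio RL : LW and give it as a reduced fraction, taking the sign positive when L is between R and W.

Choose coordinates D = (0, 0), J = (1, 0), K = (0, 1).
1. R lies on line JK with JR:RK = 3:5 ⇒ R = (5/8, 3/8)
2. L is the centroid of triangle KJD ⇒ L = (1/3, 1/3)
line RL meets JD at W = (-2, 0)
L = R + t·(W−R) with t = 1/9, so RL:LW = 1/9:8/9

RL:LW = 1/8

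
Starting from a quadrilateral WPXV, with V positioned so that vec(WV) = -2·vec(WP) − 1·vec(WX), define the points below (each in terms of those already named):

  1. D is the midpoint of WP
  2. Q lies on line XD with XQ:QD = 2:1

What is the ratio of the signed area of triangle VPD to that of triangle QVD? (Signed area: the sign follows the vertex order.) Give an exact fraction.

Assign W = (0, 0), P = (1, 0), X = (0, 1), V = (-2, -1) — the answer is frame-independent, so this choice is without loss of generality.
1. D is the midpoint of WP ⇒ D = (1/2, 0)
2. Q lies on line XD with XQ:QD = 2:1 ⇒ Q = (1/3, 1/3)
2·[VPD] = 1/2, 2·[QVD] = 1
[VPD]:[QVD] = 1/2:1 = 1/2

[VPD]:[QVD] = 1/2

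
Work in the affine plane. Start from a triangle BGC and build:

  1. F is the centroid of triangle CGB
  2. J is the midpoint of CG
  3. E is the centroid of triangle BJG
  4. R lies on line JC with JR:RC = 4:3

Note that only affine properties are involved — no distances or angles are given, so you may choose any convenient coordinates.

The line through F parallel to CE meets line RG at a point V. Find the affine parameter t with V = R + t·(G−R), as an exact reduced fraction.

Work in coordinates with B = (0, 0), G = (1, 0), C = (0, 1).
1. F is the centroid of triangle CGB ⇒ F = (1/3, 1/3)
2. J is the midpoint of CG ⇒ J = (1/2, 1/2)
3. E is the centroid of triangle BJG ⇒ E = (1/2, 1/6)
4. R lies on line JC with JR:RC = 4:3 ⇒ R = (3/14, 11/14)
through F parallel to CE: direction (1/2, -5/6); meets RG at V = (-1/6, 7/6)
V = R + t·(G−R) with t = -16/33

t = -16/33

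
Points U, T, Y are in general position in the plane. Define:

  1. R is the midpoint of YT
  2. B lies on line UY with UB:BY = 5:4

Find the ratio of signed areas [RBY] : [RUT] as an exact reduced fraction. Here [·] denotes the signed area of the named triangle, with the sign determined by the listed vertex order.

[RBY]:[RUT] = -4/9

Choose coordinates U = (0, 0), T = (1, 0), Y = (0, 1).
1. R is the midpoint of YT ⇒ R = (1/2, 1/2)
2. B lies on line UY with UB:BY = 5:4 ⇒ B = (0, 5/9)
2·[RBY] = -2/9, 2·[RUT] = 1/2
[RBY]:[RUT] = -2/9:1/2 = -4/9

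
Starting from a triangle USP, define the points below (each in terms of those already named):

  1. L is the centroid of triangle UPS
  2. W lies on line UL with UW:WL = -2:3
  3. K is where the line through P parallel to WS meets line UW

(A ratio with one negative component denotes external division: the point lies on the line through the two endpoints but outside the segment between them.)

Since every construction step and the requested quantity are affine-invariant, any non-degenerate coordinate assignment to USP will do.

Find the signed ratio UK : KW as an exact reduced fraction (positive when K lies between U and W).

Set U = (0, 0), S = (1, 0), P = (0, 1); any affine frame gives the same invariant.
1. L is the centroid of triangle UPS ⇒ L = (1/3, 1/3)
2. W lies on line UL with UW:WL = -2:3 ⇒ W = (-2/3, -2/3)
3. K is where the line through P parallel to WS meets line UW ⇒ K = (5/3, 5/3)
K = U + t·(W−U) with t = -5/2, so UK:KW = t:(1−t) = -5/2:7/2

UK:KW = -5/7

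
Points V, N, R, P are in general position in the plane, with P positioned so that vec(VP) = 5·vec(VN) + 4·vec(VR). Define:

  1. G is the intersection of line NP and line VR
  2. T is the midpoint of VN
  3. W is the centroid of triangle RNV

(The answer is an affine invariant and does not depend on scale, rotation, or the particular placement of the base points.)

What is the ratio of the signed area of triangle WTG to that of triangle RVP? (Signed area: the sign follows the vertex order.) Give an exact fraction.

Choose coordinates V = (0, 0), N = (1, 0), R = (0, 1), P = (5, 4).
1. G is the intersection of line NP and line VR ⇒ G = (0, -1)
2. T is the midpoint of VN ⇒ T = (1/2, 0)
3. W is the centroid of triangle RNV ⇒ W = (1/3, 1/3)
2·[WTG] = -1/3, 2·[RVP] = 5
[WTG]:[RVP] = -1/3:5 = -1/15

[WTG]:[RVP] = -1/15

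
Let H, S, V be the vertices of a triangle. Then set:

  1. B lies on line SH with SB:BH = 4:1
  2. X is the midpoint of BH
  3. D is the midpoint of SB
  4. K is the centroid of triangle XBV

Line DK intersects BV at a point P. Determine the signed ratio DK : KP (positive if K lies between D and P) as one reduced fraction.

Set H = (0, 0), S = (1, 0), V = (0, 1); any affine frame gives the same invariant.
1. B lies on line SH with SB:BH = 4:1 ⇒ B = (1/5, 0)
2. X is the midpoint of BH ⇒ X = (1/10, 0)
3. D is the midpoint of SB ⇒ D = (3/5, 0)
4. K is the centroid of triangle XBV ⇒ K = (1/10, 1/3)
line DK meets BV at P = (9/65, 4/13)
K = D + t·(P−D) with t = 13/12, so DK:KP = 13/12:-1/12

DK:KP = -13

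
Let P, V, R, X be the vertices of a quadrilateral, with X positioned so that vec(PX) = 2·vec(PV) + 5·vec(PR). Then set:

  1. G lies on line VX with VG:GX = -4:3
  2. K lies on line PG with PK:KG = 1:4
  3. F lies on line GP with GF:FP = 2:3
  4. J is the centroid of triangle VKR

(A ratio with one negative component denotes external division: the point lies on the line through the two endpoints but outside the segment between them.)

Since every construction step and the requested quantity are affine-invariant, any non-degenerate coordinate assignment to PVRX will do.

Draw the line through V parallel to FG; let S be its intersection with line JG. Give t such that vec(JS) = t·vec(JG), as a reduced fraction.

Set P = (0, 0), V = (1, 0), R = (0, 1), X = (2, 5); any affine frame gives the same invariant.
1. G lies on line VX with VG:GX = -4:3 ⇒ G = (5, 20)
2. K lies on line PG with PK:KG = 1:4 ⇒ K = (1, 4)
3. F lies on line GP with GF:FP = 2:3 ⇒ F = (3, 12)
4. J is the centroid of triangle VKR ⇒ J = (2/3, 5/3)
through V parallel to FG: direction (2, 8); meets JG at S = (-37/3, -160/3)
S = J + t·(G−J) with t = -3

t = -3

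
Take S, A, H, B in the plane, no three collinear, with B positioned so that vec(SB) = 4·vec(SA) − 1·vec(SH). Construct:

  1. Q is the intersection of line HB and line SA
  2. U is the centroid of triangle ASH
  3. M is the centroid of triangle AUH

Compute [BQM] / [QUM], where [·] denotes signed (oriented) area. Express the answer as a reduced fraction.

[BQM]:[QUM] = -3

Work in coordinates with S = (0, 0), A = (1, 0), H = (0, 1), B = (4, -1).
1. Q is the intersection of line HB and line SA ⇒ Q = (2, 0)
2. U is the centroid of triangle ASH ⇒ U = (1/3, 1/3)
3. M is the centroid of triangle AUH ⇒ M = (4/9, 4/9)
2·[BQM] = 2/3, 2·[QUM] = -2/9
[BQM]:[QUM] = 2/3:-2/9 = -3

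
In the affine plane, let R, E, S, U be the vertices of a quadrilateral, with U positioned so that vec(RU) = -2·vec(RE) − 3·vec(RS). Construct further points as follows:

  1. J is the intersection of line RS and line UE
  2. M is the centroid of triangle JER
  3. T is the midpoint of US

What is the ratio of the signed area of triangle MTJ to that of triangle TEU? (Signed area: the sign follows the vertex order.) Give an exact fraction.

[MTJ]:[TEU] = -2/9

Work in coordinates with R = (0, 0), E = (1, 0), S = (0, 1), U = (-2, -3).
1. J is the intersection of line RS and line UE ⇒ J = (0, -1)
2. M is the centroid of triangle JER ⇒ M = (1/3, -1/3)
3. T is the midpoint of US ⇒ T = (-1, -1)
2·[MTJ] = 2/3, 2·[TEU] = -3
[MTJ]:[TEU] = 2/3:-3 = -2/9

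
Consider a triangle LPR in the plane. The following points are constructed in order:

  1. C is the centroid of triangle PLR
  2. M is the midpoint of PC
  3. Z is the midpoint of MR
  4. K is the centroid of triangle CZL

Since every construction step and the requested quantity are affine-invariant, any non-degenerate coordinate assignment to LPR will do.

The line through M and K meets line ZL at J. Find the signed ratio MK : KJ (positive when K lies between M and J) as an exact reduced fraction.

MK:KJ = 11

Choose coordinates L = (0, 0), P = (1, 0), R = (0, 1).
1. C is the centroid of triangle PLR ⇒ C = (1/3, 1/3)
2. M is the midpoint of PC ⇒ M = (2/3, 1/6)
3. Z is the midpoint of MR ⇒ Z = (1/3, 7/12)
4. K is the centroid of triangle CZL ⇒ K = (2/9, 11/36)
line MK meets ZL at J = (2/11, 7/22)
K = M + t·(J−M) with t = 11/12, so MK:KJ = 11/12:1/12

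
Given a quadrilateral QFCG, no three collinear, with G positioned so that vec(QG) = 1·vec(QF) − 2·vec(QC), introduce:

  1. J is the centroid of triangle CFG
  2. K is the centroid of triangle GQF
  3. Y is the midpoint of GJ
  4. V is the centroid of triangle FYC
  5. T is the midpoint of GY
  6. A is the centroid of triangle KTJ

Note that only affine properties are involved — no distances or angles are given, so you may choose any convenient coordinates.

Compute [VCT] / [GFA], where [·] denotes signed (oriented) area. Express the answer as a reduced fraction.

[VCT]:[GFA] = 11/9

Work in coordinates with Q = (0, 0), F = (1, 0), C = (0, 1), G = (1, -2).
1. J is the centroid of triangle CFG ⇒ J = (2/3, -1/3)
2. K is the centroid of triangle GQF ⇒ K = (2/3, -2/3)
3. Y is the midpoint of GJ ⇒ Y = (5/6, -7/6)
4. V is the centroid of triangle FYC ⇒ V = (11/18, -1/18)
5. T is the midpoint of GY ⇒ T = (11/12, -19/12)
6. A is the centroid of triangle KTJ ⇒ A = (3/4, -31/36)
2·[VCT] = 11/18, 2·[GFA] = 1/2
[VCT]:[GFA] = 11/18:1/2 = 11/9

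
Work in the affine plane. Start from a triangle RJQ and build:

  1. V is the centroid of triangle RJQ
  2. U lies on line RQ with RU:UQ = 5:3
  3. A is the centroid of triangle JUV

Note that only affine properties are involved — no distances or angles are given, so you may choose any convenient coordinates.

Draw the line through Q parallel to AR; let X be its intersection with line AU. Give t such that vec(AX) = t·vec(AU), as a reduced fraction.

Choose coordinates R = (0, 0), J = (1, 0), Q = (0, 1).
1. V is the centroid of triangle RJQ ⇒ V = (1/3, 1/3)
2. U lies on line RQ with RU:UQ = 5:3 ⇒ U = (0, 5/8)
3. A is the centroid of triangle JUV ⇒ A = (4/9, 23/72)
through Q parallel to AR: direction (-4/9, -23/72); meets AU at X = (-4/15, 97/120)
X = A + t·(U−A) with t = 8/5

t = 8/5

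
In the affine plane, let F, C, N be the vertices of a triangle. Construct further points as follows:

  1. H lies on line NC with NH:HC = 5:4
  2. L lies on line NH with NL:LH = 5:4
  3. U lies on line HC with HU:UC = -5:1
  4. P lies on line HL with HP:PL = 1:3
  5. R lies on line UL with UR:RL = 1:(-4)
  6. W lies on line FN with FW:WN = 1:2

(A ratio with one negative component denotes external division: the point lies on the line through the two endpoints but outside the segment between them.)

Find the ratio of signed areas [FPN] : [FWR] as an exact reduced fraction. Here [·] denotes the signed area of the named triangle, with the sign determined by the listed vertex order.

Work in coordinates with F = (0, 0), C = (1, 0), N = (0, 1).
1. H lies on line NC with NH:HC = 5:4 ⇒ H = (5/9, 4/9)
2. L lies on line NH with NL:LH = 5:4 ⇒ L = (25/81, 56/81)
3. U lies on line HC with HU:UC = -5:1 ⇒ U = (10/9, -1/9)
4. P lies on line HL with HP:PL = 1:3 ⇒ P = (40/81, 41/81)
5. R lies on line UL with UR:RL = 1:(-4) ⇒ R = (335/243, -92/243)
6. W lies on line FN with FW:WN = 1:2 ⇒ W = (0, 1/3)
2·[FPN] = 40/81, 2·[FWR] = -335/729
[FPN]:[FWR] = 40/81:-335/729 = -72/67

[FPN]:[FWR] = -72/67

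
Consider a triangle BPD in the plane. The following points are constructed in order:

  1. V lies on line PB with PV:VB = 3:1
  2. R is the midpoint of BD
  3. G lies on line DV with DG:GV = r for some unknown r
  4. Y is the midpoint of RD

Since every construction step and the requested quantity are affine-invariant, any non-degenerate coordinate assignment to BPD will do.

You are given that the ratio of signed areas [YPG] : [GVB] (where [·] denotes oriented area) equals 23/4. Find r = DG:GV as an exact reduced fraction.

Choose coordinates B = (0, 0), P = (1, 0), D = (0, 1).
1. V lies on line PB with PV:VB = 3:1 ⇒ V = (1/4, 0)
2. R is the midpoint of BD ⇒ R = (0, 1/2)
3. With DG:GV = r, write λ = r/(r+1) so G = D + λ·(V−D); G is affine-linear in λ
4. Y is the midpoint of RD ⇒ Y = (0, 3/4)
Every point depending on G is an affine combination of G and λ-independent points, so each such coordinate is linear in λ; the λ² term in each signed area is a multiple of (V−D)×(V−D) = 0, so 2·[YPG] and 2·[GVB] are each linear in λ. Evaluating at λ=0 and λ=1:
  2·[YPG] = -13/16·λ + 1/4,   2·[GVB] = 1/4·λ − 1/4
So [YPG]:[GVB] = (-13/16·λ + 1/4) / (1/4·λ − 1/4). Setting this equal to 23/4:
  -13/16·λ + 1/4 = 23/4·(1/4·λ − 1/4)  ⇒  λ = 3/4
Then r = λ/(1−λ) = (3/4)/(1/4) = 3. Check: with r = 3, G = (3/16, 1/4) and [YPG]:[GVB] = 23/4 as required.

r = 3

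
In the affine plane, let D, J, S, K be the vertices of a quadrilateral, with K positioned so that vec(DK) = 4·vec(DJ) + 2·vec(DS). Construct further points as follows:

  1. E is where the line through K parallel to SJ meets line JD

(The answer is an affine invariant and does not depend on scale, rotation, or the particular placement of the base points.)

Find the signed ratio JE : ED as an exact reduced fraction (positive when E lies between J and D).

JE:ED = -5/6

Set D = (0, 0), J = (1, 0), S = (0, 1), K = (4, 2); any affine frame gives the same invariant.
1. E is where the line through K parallel to SJ meets line JD ⇒ E = (6, 0)
E = J + t·(D−J) with t = -5, so JE:ED = t:(1−t) = -5:6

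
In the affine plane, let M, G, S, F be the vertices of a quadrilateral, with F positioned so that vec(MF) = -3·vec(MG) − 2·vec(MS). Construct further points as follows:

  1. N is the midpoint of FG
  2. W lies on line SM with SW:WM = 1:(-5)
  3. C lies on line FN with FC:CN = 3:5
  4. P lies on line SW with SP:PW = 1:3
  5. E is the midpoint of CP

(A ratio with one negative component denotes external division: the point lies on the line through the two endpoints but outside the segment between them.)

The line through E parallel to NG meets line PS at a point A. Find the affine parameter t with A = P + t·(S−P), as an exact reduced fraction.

t = 25/2

Choose coordinates M = (0, 0), G = (1, 0), S = (0, 1), F = (-3, -2).
1. N is the midpoint of FG ⇒ N = (-1, -1)
2. W lies on line SM with SW:WM = 1:(-5) ⇒ W = (0, 5/4)
3. C lies on line FN with FC:CN = 3:5 ⇒ C = (-9/4, -13/8)
4. P lies on line SW with SP:PW = 1:3 ⇒ P = (0, 17/16)
5. E is the midpoint of CP ⇒ E = (-9/8, -9/32)
through E parallel to NG: direction (2, 1); meets PS at A = (0, 9/32)
A = P + t·(S−P) with t = 25/2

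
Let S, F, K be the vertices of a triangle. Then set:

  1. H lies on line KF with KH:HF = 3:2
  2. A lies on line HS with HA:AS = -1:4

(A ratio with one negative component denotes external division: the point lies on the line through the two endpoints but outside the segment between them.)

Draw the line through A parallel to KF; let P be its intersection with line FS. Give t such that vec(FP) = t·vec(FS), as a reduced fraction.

Choose coordinates S = (0, 0), F = (1, 0), K = (0, 1).
1. H lies on line KF with KH:HF = 3:2 ⇒ H = (3/5, 2/5)
2. A lies on line HS with HA:AS = -1:4 ⇒ A = (4/5, 8/15)
through A parallel to KF: direction (1, -1); meets FS at P = (4/3, 0)
P = F + t·(S−F) with t = -1/3

t = -1/3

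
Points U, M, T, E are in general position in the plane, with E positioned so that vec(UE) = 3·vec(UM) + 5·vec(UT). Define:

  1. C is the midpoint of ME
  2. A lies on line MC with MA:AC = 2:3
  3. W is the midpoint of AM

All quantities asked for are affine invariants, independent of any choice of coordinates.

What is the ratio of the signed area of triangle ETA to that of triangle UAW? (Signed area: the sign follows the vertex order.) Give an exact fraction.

[ETA]:[UAW] = -56/5

Set U = (0, 0), M = (1, 0), T = (0, 1), E = (3, 5); any affine frame gives the same invariant.
1. C is the midpoint of ME ⇒ C = (2, 5/2)
2. A lies on line MC with MA:AC = 2:3 ⇒ A = (7/5, 1)
3. W is the midpoint of AM ⇒ W = (6/5, 1/2)
2·[ETA] = 28/5, 2·[UAW] = -1/2
[ETA]:[UAW] = 28/5:-1/2 = -56/5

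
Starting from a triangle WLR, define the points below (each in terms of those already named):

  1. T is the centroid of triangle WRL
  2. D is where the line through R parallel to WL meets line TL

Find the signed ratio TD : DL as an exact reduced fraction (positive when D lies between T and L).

TD:DL = -2/3

Choose coordinates W = (0, 0), L = (1, 0), R = (0, 1).
1. T is the centroid of triangle WRL ⇒ T = (1/3, 1/3)
2. D is where the line through R parallel to WL meets line TL ⇒ D = (-1, 1)
D = T + t·(L−T) with t = -2, so TD:DL = t:(1−t) = -2:3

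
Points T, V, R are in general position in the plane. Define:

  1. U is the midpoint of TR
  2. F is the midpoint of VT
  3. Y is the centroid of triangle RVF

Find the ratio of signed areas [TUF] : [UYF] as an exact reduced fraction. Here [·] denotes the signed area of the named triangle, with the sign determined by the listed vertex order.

[TUF]:[UYF] = 3/2

Assign T = (0, 0), V = (1, 0), R = (0, 1) — the answer is frame-independent, so this choice is without loss of generality.
1. U is the midpoint of TR ⇒ U = (0, 1/2)
2. F is the midpoint of VT ⇒ F = (1/2, 0)
3. Y is the centroid of triangle RVF ⇒ Y = (1/2, 1/3)
2·[TUF] = -1/4, 2·[UYF] = -1/6
[TUF]:[UYF] = -1/4:-1/6 = 3/2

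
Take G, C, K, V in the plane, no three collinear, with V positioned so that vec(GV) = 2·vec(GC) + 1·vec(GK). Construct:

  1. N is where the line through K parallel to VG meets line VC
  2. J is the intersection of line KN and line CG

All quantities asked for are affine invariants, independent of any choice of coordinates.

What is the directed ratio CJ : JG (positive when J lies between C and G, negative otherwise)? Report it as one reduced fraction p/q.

Set G = (0, 0), C = (1, 0), K = (0, 1), V = (2, 1); any affine frame gives the same invariant.
1. N is where the line through K parallel to VG meets line VC ⇒ N = (4, 3)
2. J is the intersection of line KN and line CG ⇒ J = (-2, 0)
J = C + t·(G−C) with t = 3, so CJ:JG = t:(1−t) = 3:-2

CJ:JG = -3/2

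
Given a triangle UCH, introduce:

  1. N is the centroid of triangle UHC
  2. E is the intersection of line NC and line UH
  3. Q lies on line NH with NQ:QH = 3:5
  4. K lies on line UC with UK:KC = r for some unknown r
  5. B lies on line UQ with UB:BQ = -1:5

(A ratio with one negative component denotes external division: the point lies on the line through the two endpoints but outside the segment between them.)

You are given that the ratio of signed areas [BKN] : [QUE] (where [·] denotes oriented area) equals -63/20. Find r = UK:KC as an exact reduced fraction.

r = 3

Work in coordinates with U = (0, 0), C = (1, 0), H = (0, 1).
1. N is the centroid of triangle UHC ⇒ N = (1/3, 1/3)
2. E is the intersection of line NC and line UH ⇒ E = (0, 1/2)
3. Q lies on line NH with NQ:QH = 3:5 ⇒ Q = (5/24, 7/12)
4. With UK:KC = r, write λ = r/(r+1) so K = U + λ·(C−U); K is affine-linear in λ
5. B lies on line UQ with UB:BQ = -1:5 ⇒ B = (-5/96, -7/48)
Every point depending on K is an affine combination of K and λ-independent points, so each such coordinate is linear in λ; the λ² term in each signed area is a multiple of (C−U)×(C−U) = 0, so 2·[BKN] and 2·[QUE] are each linear in λ. Evaluating at λ=0 and λ=1:
  2·[BKN] = 23/48·λ − 1/32,   2·[QUE] = -5/48
So [BKN]:[QUE] = (23/48·λ − 1/32) / (-5/48). Setting this equal to -63/20:
  23/48·λ − 1/32 = -63/20·(-5/48)  ⇒  λ = 3/4
Then r = λ/(1−λ) = (3/4)/(1/4) = 3. Check: with r = 3, K = (3/4, 0) and [BKN]:[QUE] = -63/20 as required.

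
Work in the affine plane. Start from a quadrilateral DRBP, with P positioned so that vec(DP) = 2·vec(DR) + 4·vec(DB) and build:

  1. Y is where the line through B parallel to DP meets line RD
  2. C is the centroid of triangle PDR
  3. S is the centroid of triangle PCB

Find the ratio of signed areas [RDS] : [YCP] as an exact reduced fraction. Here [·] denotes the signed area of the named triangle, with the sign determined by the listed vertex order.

Assign D = (0, 0), R = (1, 0), B = (0, 1), P = (2, 4) — the answer is frame-independent, so this choice is without loss of generality.
1. Y is where the line through B parallel to DP meets line RD ⇒ Y = (-1/2, 0)
2. C is the centroid of triangle PDR ⇒ C = (1, 4/3)
3. S is the centroid of triangle PCB ⇒ S = (1, 19/9)
2·[RDS] = -19/9, 2·[YCP] = 8/3
[RDS]:[YCP] = -19/9:8/3 = -19/24

[RDS]:[YCP] = -19/24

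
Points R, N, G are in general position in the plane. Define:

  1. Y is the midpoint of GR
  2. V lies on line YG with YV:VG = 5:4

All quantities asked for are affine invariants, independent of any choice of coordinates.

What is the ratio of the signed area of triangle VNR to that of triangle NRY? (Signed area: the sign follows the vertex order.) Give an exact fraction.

Choose coordinates R = (0, 0), N = (1, 0), G = (0, 1).
1. Y is the midpoint of GR ⇒ Y = (0, 1/2)
2. V lies on line YG with YV:VG = 5:4 ⇒ V = (0, 7/9)
2·[VNR] = -7/9, 2·[NRY] = -1/2
[VNR]:[NRY] = -7/9:-1/2 = 14/9

[VNR]:[NRY] = 14/9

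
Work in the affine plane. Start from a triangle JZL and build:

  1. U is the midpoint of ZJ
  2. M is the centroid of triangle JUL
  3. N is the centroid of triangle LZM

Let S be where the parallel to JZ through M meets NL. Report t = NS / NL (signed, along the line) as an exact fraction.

Work in coordinates with J = (0, 0), Z = (1, 0), L = (0, 1).
1. U is the midpoint of ZJ ⇒ U = (1/2, 0)
2. M is the centroid of triangle JUL ⇒ M = (1/6, 1/3)
3. N is the centroid of triangle LZM ⇒ N = (7/18, 4/9)
through M parallel to JZ: direction (1, 0); meets NL at S = (7/15, 1/3)
S = N + t·(L−N) with t = -1/5

t = -1/5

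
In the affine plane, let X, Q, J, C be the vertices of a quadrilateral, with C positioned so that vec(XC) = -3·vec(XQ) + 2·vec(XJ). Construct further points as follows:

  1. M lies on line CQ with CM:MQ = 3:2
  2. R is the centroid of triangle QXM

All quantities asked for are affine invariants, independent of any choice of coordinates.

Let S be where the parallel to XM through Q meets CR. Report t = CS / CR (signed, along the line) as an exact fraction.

t = 15/11

Work in coordinates with X = (0, 0), Q = (1, 0), J = (0, 1), C = (-3, 2).
1. M lies on line CQ with CM:MQ = 3:2 ⇒ M = (-3/5, 4/5)
2. R is the centroid of triangle QXM ⇒ R = (2/15, 4/15)
through Q parallel to XM: direction (-3/5, 4/5); meets CR at S = (14/11, -4/11)
S = C + t·(R−C) with t = 15/11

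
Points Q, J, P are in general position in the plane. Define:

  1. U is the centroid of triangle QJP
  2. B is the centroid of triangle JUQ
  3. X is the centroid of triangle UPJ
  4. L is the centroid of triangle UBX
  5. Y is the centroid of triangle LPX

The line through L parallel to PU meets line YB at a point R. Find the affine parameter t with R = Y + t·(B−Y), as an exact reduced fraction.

t = 1/4

Set Q = (0, 0), J = (1, 0), P = (0, 1); any affine frame gives the same invariant.
1. U is the centroid of triangle QJP ⇒ U = (1/3, 1/3)
2. B is the centroid of triangle JUQ ⇒ B = (4/9, 1/9)
3. X is the centroid of triangle UPJ ⇒ X = (4/9, 4/9)
4. L is the centroid of triangle UBX ⇒ L = (11/27, 8/27)
5. Y is the centroid of triangle LPX ⇒ Y = (23/81, 47/81)
through L parallel to PU: direction (1/3, -2/3); meets YB at R = (35/108, 25/54)
R = Y + t·(B−Y) with t = 1/4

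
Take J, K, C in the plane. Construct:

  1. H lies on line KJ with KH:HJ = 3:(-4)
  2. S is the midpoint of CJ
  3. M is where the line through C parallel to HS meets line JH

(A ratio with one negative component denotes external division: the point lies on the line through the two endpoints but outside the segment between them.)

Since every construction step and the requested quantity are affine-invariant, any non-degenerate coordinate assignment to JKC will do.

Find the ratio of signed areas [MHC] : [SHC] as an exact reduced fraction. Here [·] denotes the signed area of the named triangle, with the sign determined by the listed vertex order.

[MHC]:[SHC] = -2

Assign J = (0, 0), K = (1, 0), C = (0, 1) — the answer is frame-independent, so this choice is without loss of generality.
1. H lies on line KJ with KH:HJ = 3:(-4) ⇒ H = (4, 0)
2. S is the midpoint of CJ ⇒ S = (0, 1/2)
3. M is where the line through C parallel to HS meets line JH ⇒ M = (8, 0)
2·[MHC] = -4, 2·[SHC] = 2
[MHC]:[SHC] = -4:2 = -2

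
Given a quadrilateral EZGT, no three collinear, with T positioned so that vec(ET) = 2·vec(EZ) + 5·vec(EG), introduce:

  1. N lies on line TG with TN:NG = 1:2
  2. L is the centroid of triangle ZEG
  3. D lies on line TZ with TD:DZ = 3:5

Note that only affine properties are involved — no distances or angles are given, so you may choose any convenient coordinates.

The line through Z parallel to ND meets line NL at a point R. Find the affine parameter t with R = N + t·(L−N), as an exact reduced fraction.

t = 90/109

Set E = (0, 0), Z = (1, 0), G = (0, 1), T = (2, 5); any affine frame gives the same invariant.
1. N lies on line TG with TN:NG = 1:2 ⇒ N = (4/3, 11/3)
2. L is the centroid of triangle ZEG ⇒ L = (1/3, 1/3)
3. D lies on line TZ with TD:DZ = 3:5 ⇒ D = (13/8, 25/8)
through Z parallel to ND: direction (7/24, -13/24); meets NL at R = (166/327, 299/327)
R = N + t·(L−N) with t = 90/109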